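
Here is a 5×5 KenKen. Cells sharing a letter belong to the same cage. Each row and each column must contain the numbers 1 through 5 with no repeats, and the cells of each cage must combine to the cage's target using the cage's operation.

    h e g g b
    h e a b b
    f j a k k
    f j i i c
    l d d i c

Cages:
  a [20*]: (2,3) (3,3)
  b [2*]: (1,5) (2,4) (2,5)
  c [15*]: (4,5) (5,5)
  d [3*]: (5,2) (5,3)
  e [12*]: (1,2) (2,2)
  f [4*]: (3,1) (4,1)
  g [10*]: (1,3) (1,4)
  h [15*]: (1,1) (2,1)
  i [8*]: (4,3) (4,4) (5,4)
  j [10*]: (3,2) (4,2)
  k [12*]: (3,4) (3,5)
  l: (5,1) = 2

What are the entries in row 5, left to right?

Cage b needs product 2, so (1,5) = 1.
The 3 cells of cage b must have product 2, so (2,4) = 1.
Cage b needs product 2, so (2,5) = 2.
L is a freebie, which forces (5,1) = 2.
Row 5 now contains 2, which forces (5,4) = 4.
Column 4 already has 4, which forces (3,4) = 3.
Cage k needs two cells with product 12, leaving (3,5) = 4.
Cage i needs product 8, which forces (4,3) = 1.
Column 4 already has 4, so (4,4) = 2.
1 is placed in column 3, which forces (5,3) = 3.
Row 5 already has 3, leaving (5,5) = 5.
Cage g's pair has product 10; hence (1,3) = 2.
Column 4 already has 2, leaving (1,4) = 5.
The two cells of cage a must have product 20, leaving (2,3) = 4.
Row 3 already has 4, leaving (3,1) = 1.
The two cells of cage j must have product 10, which forces (3,2) = 2.
Row 3 already has 4, which forces (3,3) = 5.
Row 4 now contains 1, which forces (4,1) = 4.
Row 4 now contains 2, leaving (4,2) = 5.
Column 5 now contains 5, which forces (4,5) = 3.
Row 5 already has 3; hence (5,2) = 1.
Row 1 already has 5, so (1,1) = 3.
The two cells of cage e must have product 12, so (1,2) = 4.
Cage h needs two cells with product 15, leaving (2,1) = 5.
Row 2 already has 4, leaving (2,2) = 3.
Completed grid: 3 4 2 5 1 / 5 3 4 1 2 / 1 2 5 3 4 / 4 5 1 2 3 / 2 1 3 4 5.

2 1 3 4 5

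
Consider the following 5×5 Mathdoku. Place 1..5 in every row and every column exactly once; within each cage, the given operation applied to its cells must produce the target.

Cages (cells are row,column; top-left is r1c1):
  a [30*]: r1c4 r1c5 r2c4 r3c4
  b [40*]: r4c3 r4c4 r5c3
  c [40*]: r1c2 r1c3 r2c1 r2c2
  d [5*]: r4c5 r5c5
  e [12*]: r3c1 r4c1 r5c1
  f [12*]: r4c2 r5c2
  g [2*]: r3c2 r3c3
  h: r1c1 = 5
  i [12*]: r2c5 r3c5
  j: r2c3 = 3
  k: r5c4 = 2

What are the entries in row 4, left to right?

Cage h is a single given cell, which forces r1c1 = 5.
Cage j is given, so r2c3 = 3.
3 is placed in row 2, which forces r2c5 = 4.
Column 5 already has 4, which forces r3c5 = 3.
K is a freebie, leaving r5c4 = 2.
Cage a needs product 30, so r1c4 = 3.
The 4 cells of cage a must have product 30, which forces r1c5 = 2.
Cage c has product 40, leaving r2c2 = 5.
5 is placed in row 2, which forces r2c4 = 1.
Column 4 now contains 1; hence r3c4 = 5.
The 3 cells of cage b must have product 40; hence r4c3 = 2.
5 is placed in column 4, leaving r4c4 = 4.
1 is placed in row 2, which forces r2c1 = 2.
Cage g needs two cells with product 2, leaving r3c2 = 2.
Column 3 already has 2, leaving r3c3 = 1.
Row 4 now contains 4; hence r4c2 = 3.
Cage f needs two cells with product 12, leaving r5c2 = 4.
Cage b needs product 40, so r5c3 = 5.
Row 5 already has 5; hence r5c5 = 1.
4 is placed in column 2, leaving r1c2 = 1.
Column 3 already has 1, which forces r1c3 = 4.
Row 3 already has 1, which forces r3c1 = 4.
Row 4 now contains 3; hence r4c1 = 1.
1 is placed in column 5, so r4c5 = 5.
Row 5 now contains 1, which forces r5c1 = 3.
Filled in: 5 1 4 3 2 / 2 5 3 1 4 / 4 2 1 5 3 / 1 3 2 4 5 / 3 4 5 2 1.

1 3 2 4 5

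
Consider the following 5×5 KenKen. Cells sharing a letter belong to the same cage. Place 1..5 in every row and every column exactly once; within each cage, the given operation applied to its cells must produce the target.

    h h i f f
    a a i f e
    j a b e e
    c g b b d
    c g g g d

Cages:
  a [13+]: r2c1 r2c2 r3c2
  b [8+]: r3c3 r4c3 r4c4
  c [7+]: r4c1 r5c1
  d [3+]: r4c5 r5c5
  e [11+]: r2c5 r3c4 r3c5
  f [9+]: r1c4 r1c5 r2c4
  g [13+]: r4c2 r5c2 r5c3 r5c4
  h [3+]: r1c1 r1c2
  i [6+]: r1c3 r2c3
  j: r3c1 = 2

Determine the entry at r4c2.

4

J is a freebie, so r3c1 = 2.
Column 1 now contains 2; hence r1c1 = 1.
Cage h needs two cells with sum 3, which forces r1c2 = 2.
Column 1 needs a 5, and only r2c1 is open for it.
Row 2 already has 5, leaving r2c2 = 3.
Cage a needs sum 13, which forces r3c2 = 5.
The 3 cells of cage e must have sum 11; hence r2c5 = 4.
Cage e has sum 11, so r3c4 = 4.
Cage e has sum 11, leaving r3c5 = 3.
Cage f has sum 9, leaving r1c4 = 3.
3 is placed in column 5, so r1c5 = 5.
Cage f needs sum 9; hence r2c4 = 1.
3 is placed in row 3, so r3c3 = 1.
3 is placed in column 4, leaving r5c4 = 5.
Row 1 now contains 5, which forces r1c3 = 4.
Row 2 now contains 1, leaving r2c3 = 2.
The 3 cells of cage b must have sum 8, leaving r4c3 = 5.
Column 4 now contains 5, so r4c4 = 2.
Row 4 already has 2, leaving r4c5 = 1.
Row 5 now contains 5, leaving r5c3 = 3.
1 is placed in column 5, so r5c5 = 2.
Cage c's pair has sum 7, so r4c1 = 3.
Row 4 now contains 1; hence r4c2 = 4.
3 is placed in row 5, so r5c1 = 4.
Cage g needs sum 13; hence r5c2 = 1.
Filled in: 1 2 4 3 5 / 5 3 2 1 4 / 2 5 1 4 3 / 3 4 5 2 1 / 4 1 3 5 2.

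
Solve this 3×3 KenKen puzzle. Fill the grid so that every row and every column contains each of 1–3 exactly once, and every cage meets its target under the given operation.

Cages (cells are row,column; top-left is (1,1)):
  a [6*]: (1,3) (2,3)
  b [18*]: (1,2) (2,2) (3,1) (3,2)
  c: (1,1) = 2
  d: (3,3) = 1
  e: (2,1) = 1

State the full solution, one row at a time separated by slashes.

C is a freebie, so (1,1) = 2.
Row 1 already has 2; hence (1,3) = 3.
Cage e is given; hence (2,1) = 1.
Column 3 now contains 3; hence (2,3) = 2.
Cage b needs product 18; hence (3,1) = 3.
D is a freebie, so (3,3) = 1.
3 is placed in row 1, so (1,2) = 1.
2 is placed in row 2, leaving (2,2) = 3.
Row 3 already has 1, which forces (3,2) = 2.

2 1 3 / 1 3 2 / 3 2 1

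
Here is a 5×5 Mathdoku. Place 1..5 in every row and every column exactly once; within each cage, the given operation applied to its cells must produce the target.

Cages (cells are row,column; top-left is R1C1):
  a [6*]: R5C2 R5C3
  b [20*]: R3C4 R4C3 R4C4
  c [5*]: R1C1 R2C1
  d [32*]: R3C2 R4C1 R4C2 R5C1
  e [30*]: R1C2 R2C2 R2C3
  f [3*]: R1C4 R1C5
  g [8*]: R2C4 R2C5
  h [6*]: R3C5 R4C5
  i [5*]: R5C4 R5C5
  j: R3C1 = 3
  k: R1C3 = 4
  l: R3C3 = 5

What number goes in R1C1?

5

Cage k is a single given cell, leaving R1C3 = 4.
Cage j is given, so R3C1 = 3.
L is a freebie, which forces R3C3 = 5.
Row 3 already has 3; hence R3C5 = 2.
Column 5 already has 2; hence R4C5 = 3.
Cage f needs two cells with product 3, so R1C4 = 3.
3 is placed in column 5, leaving R1C5 = 1.
The two cells of cage g must have product 8; hence R2C4 = 2.
Column 5 already has 2, leaving R2C5 = 4.
Cage b needs product 20, leaving R3C4 = 4.
The 3 cells of cage b must have product 20, leaving R4C3 = 1.
The 3 cells of cage b must have product 20; hence R4C4 = 5.
Column 4 now contains 5, which forces R5C4 = 1.
Column 5 already has 1; hence R5C5 = 5.
1 is placed in row 1, which forces R1C1 = 5.
Cage e needs product 30, leaving R1C2 = 2.
Cage c needs two cells with product 5, leaving R2C1 = 1.
Cage e has product 30, which forces R2C2 = 5.
Row 2 now contains 2; hence R2C3 = 3.
Row 3 already has 4, leaving R3C2 = 1.
The 4 cells of cage d must have product 32, so R4C1 = 2.
Cage d has product 32, so R4C2 = 4.
The 4 cells of cage d must have product 32, so R5C1 = 4.
Column 2 already has 2; hence R5C2 = 3.
3 is placed in column 3, so R5C3 = 2.
Completed grid: 5 2 4 3 1 / 1 5 3 2 4 / 3 1 5 4 2 / 2 4 1 5 3 / 4 3 2 1 5.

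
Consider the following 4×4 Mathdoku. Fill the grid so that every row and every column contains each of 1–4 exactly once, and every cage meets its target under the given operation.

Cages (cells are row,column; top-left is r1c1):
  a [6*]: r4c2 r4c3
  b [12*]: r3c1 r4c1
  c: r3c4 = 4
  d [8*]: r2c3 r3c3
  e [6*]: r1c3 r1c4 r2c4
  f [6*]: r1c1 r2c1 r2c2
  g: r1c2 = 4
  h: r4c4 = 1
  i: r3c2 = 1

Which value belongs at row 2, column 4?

2

G is a freebie, which forces r1c2 = 4.
Cage i is given, which forces r3c2 = 1.
C is a freebie, which forces r3c4 = 4.
H is a freebie, leaving r4c4 = 1.
Cage e needs product 6, so r1c3 = 1.
The two cells of cage d must have product 8, leaving r2c3 = 4.
Row 3 now contains 4; hence r3c1 = 3.
Row 3 now contains 4, which forces r3c3 = 2.
The two cells of cage b must have product 12, so r4c1 = 4.
2 is placed in column 3, leaving r4c3 = 3.
Column 1 already has 3; hence r1c1 = 2.
Row 1 already has 2, leaving r1c4 = 3.
Cage f needs product 6, leaving r2c1 = 1.
Cage f needs product 6, leaving r2c2 = 3.
Column 4 already has 3, leaving r2c4 = 2.
Row 4 now contains 3, leaving r4c2 = 2.
The full grid is 2 4 1 3 / 1 3 4 2 / 3 1 2 4 / 4 2 3 1.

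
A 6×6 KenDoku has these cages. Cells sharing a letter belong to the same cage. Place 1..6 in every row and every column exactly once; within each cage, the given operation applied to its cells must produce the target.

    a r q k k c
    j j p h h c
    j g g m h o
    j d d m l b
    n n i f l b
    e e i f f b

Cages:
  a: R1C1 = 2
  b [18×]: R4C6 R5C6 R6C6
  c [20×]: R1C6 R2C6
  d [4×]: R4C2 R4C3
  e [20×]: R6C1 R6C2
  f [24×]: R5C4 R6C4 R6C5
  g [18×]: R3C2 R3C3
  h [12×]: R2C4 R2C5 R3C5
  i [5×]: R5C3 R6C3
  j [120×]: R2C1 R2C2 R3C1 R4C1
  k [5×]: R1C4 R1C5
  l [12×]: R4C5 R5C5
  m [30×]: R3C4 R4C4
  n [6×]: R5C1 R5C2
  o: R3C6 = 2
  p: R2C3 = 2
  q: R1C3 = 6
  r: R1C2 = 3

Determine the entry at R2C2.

A is a freebie, which forces R1C1 = 2.
R is a freebie, leaving R1C2 = 3.
Cage q is a single given cell; hence R1C3 = 6.
Cage p is given; hence R2C3 = 2.
Column 2 now contains 3; hence R3C2 = 6.
Column 3 now contains 6, so R3C3 = 3.
6 is placed in row 3; hence R3C4 = 5.
O is a freebie; hence R3C6 = 2.
5 is placed in column 4, leaving R4C4 = 6.
5 is placed in column 4, which forces R1C4 = 1.
Cage k's pair has product 5; hence R1C5 = 5.
Row 1 now contains 5, leaving R1C6 = 4.
Cage j needs product 120, leaving R2C1 = 6.
Column 6 already has 4; hence R2C6 = 5.
Column 1 already has 6, which forces R5C1 = 3.
The 4 cells of cage j must have product 120; hence R4C1 = 5.
The two cells of cage n must have product 6, so R5C2 = 2.
Row 5 already has 2, which forces R5C4 = 4.
Row 5 now contains 4, so R5C5 = 6.
6 is placed in row 5, leaving R5C6 = 1.
5 is placed in column 1, leaving R6C1 = 4.
Row 6 now contains 4; hence R6C2 = 5.
5 is placed in row 6, leaving R6C3 = 1.
Cage j needs product 120, which forces R2C2 = 4.
Column 4 now contains 4; hence R2C4 = 3.
Row 2 already has 4, so R2C5 = 1.
4 is placed in column 1, so R3C1 = 1.
Column 5 already has 1, leaving R3C5 = 4.
Cage d needs two cells with product 4; hence R4C2 = 1.
Column 3 already has 1, leaving R4C3 = 4.
Cage l's pair has product 12, which forces R4C5 = 2.
Column 6 now contains 1, leaving R4C6 = 3.
Row 5 already has 1, which forces R5C3 = 5.
Column 4 now contains 3, which forces R6C4 = 2.
Column 5 already has 2, which forces R6C5 = 3.
Cage b has product 18, which forces R6C6 = 6.
Completed grid: 2 3 6 1 5 4 / 6 4 2 3 1 5 / 1 6 3 5 4 2 / 5 1 4 6 2 3 / 3 2 5 4 6 1 / 4 5 1 2 3 6.

4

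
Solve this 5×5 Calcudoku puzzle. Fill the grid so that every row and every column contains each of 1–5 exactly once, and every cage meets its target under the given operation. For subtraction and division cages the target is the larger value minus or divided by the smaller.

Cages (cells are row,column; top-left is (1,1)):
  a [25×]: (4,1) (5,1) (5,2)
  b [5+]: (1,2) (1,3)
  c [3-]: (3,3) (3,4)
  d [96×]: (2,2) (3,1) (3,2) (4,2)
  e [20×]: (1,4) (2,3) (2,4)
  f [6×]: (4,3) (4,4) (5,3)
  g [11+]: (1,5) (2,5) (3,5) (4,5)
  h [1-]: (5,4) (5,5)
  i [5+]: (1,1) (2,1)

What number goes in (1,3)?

4

The 4 cells of cage d must have product 96, which forces (3,1) = 4.
The 3 cells of cage a must have product 25; hence (4,1) = 5.
Cage a needs product 25, which forces (5,1) = 1.
Cage a has product 25, so (5,2) = 5.
In row 3, 1 can only go at (3,5), so (3,5) = 1.
Row 3 needs a 3, and only (3,2) is open for it.
The only place for 4 in row 4 is (4,2).
Column 2 now contains 4, so (2,2) = 2.
Cage i's pair has sum 5; hence (1,1) = 2.
Column 2 already has 2; hence (1,2) = 1.
Cage b needs two cells with sum 5, leaving (1,3) = 4.
Row 1 already has 4; hence (1,4) = 5.
5 is placed in row 1; hence (1,5) = 3.
2 is placed in row 2; hence (2,1) = 3.
Column 5 now contains 3, leaving (2,5) = 5.
5 is placed in column 4; hence (3,4) = 2.
Column 5 now contains 3, which forces (4,5) = 2.
Column 5 now contains 2; hence (5,5) = 4.
Row 2 already has 5, so (2,3) = 1.
Cage e needs product 20; hence (2,4) = 4.
Row 3 already has 2, so (3,3) = 5.
Column 3 now contains 1, which forces (4,3) = 3.
Row 4 already has 3; hence (4,4) = 1.
Cage f needs product 6, which forces (5,3) = 2.
Row 5 now contains 4, which forces (5,4) = 3.
Filled in: 2 1 4 5 3 / 3 2 1 4 5 / 4 3 5 2 1 / 5 4 3 1 2 / 1 5 2 3 4.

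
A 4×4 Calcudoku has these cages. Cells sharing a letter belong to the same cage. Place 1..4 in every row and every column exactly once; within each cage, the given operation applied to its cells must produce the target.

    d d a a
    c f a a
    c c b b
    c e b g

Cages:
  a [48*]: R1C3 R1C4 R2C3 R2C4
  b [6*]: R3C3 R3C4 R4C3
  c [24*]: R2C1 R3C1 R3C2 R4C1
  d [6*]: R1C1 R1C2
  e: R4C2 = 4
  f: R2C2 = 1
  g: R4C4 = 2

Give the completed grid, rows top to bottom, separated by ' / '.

Cage f is a single given cell, leaving R2C2 = 1.
Cage e is given; hence R4C2 = 4.
Cage g is given, so R4C4 = 2.
The 3 cells of cage b must have product 6, leaving R3C3 = 2.
Cage c needs product 24, leaving R2C1 = 2.
Cage c has product 24, so R3C1 = 4.
Row 3 already has 2, so R3C2 = 3.
Row 3 already has 3; hence R3C4 = 1.
Cage c has product 24, leaving R4C1 = 1.
1 is placed in row 4, so R4C3 = 3.
Column 1 now contains 2, so R1C1 = 3.
3 is placed in column 2; hence R1C2 = 2.
Cage a needs product 48, so R1C3 = 1.
Column 4 already has 1; hence R1C4 = 4.
3 is placed in column 3, leaving R2C3 = 4.
Cage a needs product 48, which forces R2C4 = 3.

3 2 1 4 / 2 1 4 3 / 4 3 2 1 / 1 4 3 2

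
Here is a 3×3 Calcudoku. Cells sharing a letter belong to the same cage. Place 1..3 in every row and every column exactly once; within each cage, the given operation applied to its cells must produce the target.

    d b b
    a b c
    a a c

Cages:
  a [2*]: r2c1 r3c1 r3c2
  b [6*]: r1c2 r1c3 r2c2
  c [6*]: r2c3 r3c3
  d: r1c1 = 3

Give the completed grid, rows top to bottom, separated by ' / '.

Cage d is a single given cell, so r1c1 = 3.
The 3 cells of cage a must have product 2, leaving r2c1 = 1.
The 3 cells of cage a must have product 2, so r3c1 = 2.
Cage a needs product 2, which forces r3c2 = 1.
2 is placed in row 3, which forces r3c3 = 3.
Column 2 now contains 1, leaving r1c2 = 2.
Cage b needs product 6; hence r1c3 = 1.
The 3 cells of cage b must have product 6, which forces r2c2 = 3.
Column 3 already has 3; hence r2c3 = 2.

3 2 1 / 1 3 2 / 2 1 3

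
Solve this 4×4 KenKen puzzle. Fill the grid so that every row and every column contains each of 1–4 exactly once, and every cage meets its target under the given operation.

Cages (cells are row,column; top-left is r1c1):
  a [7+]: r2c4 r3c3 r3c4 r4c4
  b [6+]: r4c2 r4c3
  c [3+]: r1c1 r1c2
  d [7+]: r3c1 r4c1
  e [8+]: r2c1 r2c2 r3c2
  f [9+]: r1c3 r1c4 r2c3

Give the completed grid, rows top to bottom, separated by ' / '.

2 1 3 4 / 1 4 2 3 / 4 3 1 2 / 3 2 4 1

The 4 cells of cage a must have sum 7, which forces r3c3 = 1.
Row 4 needs a 1, and only r4c4 is open for it.
The only place for 3 in row 4 is r4c1.
3 is placed in column 1, which forces r3c1 = 4.
Cage e needs sum 8, leaving r2c2 = 4.
4 is placed in column 2, leaving r4c2 = 2.
Row 4 already has 2; hence r4c3 = 4.
Cage c needs two cells with sum 3, leaving r1c1 = 2.
Column 2 already has 2, leaving r1c2 = 1.
Row 1 already has 2, so r1c3 = 3.
The 3 cells of cage f must have sum 9, so r1c4 = 4.
Cage e needs sum 8; hence r2c1 = 1.
3 is placed in column 3, which forces r2c3 = 2.
2 is placed in row 2, which forces r2c4 = 3.
Column 2 already has 2, so r3c2 = 3.
Column 4 now contains 3, leaving r3c4 = 2.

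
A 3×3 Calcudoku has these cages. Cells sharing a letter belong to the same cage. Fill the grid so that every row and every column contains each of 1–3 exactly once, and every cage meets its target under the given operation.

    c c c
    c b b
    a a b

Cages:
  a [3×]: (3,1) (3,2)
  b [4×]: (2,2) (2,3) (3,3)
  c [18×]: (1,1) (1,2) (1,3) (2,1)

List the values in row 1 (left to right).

2 1 3

The 4 cells of cage c must have product 18, leaving (2,1) = 3.
Cage b needs product 4, which forces (2,2) = 2.
Cage b needs product 4, which forces (2,3) = 1.
Column 1 already has 3, leaving (3,1) = 1.
1 is placed in row 3; hence (3,2) = 3.
Cage b needs product 4, leaving (3,3) = 2.
Column 1 already has 1, leaving (1,1) = 2.
3 is placed in column 2, which forces (1,2) = 1.
Column 3 now contains 2, leaving (1,3) = 3.
Completed grid: 2 1 3 / 3 2 1 / 1 3 2.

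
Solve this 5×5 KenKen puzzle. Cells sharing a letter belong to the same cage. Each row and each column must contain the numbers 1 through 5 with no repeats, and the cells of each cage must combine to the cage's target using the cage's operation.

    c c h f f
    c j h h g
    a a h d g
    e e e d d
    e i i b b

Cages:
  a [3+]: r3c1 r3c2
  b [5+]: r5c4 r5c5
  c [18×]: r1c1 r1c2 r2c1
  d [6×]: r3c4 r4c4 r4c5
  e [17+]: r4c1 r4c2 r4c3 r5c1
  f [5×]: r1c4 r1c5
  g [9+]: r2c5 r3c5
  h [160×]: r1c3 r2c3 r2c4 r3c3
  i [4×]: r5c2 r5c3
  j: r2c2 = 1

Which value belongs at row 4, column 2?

Cage c needs product 18, leaving r1c1 = 2.
Cage c needs product 18, so r1c2 = 3.
The 3 cells of cage c must have product 18; hence r2c1 = 3.
Cage j is given, so r2c2 = 1.
Cage h has product 160, which forces r2c4 = 4.
Row 2 already has 4; hence r2c5 = 5.
Column 1 already has 2, so r3c1 = 1.
Column 2 now contains 1, so r3c2 = 2.
2 is placed in row 3, leaving r3c4 = 3.
5 is placed in column 5; hence r3c5 = 4.
Column 1 already has 3, so r4c1 = 4.
Row 4 now contains 4, so r4c2 = 5.
5 is placed in row 4, leaving r4c3 = 3.
Cage e needs sum 17; hence r5c1 = 5.
Column 2 now contains 1, leaving r5c2 = 4.
4 is placed in row 5, leaving r5c3 = 1.
Row 5 now contains 1, which forces r5c4 = 2.
2 is placed in row 5, leaving r5c5 = 3.
Cage h needs product 160, leaving r1c3 = 4.
The two cells of cage f must have product 5, so r1c4 = 5.
5 is placed in column 5, leaving r1c5 = 1.
Row 2 already has 5, which forces r2c3 = 2.
Row 3 already has 4, leaving r3c3 = 5.
Column 4 now contains 2, which forces r4c4 = 1.
Cage d has product 6, so r4c5 = 2.
The full grid is 2 3 4 5 1 / 3 1 2 4 5 / 1 2 5 3 4 / 4 5 3 1 2 / 5 4 1 2 3.

5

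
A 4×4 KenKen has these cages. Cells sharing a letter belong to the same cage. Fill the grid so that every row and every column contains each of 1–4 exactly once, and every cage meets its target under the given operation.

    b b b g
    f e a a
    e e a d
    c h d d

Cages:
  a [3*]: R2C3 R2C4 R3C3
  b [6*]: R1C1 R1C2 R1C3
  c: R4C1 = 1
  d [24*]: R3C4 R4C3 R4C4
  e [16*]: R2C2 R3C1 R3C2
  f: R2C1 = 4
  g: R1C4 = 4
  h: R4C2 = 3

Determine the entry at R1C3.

2

Cage g is given, which forces R1C4 = 4.
F is a freebie, so R2C1 = 4.
Row 2 already has 4; hence R2C2 = 2.
Cage a has product 3, leaving R2C3 = 3.
The 3 cells of cage a must have product 3, leaving R2C4 = 1.
Column 1 already has 4, so R3C1 = 2.
The 3 cells of cage a must have product 3, leaving R3C3 = 1.
Row 3 now contains 2, leaving R3C4 = 3.
Cage c is a single given cell, so R4C1 = 1.
Cage h is given, which forces R4C2 = 3.
Column 4 now contains 3, leaving R4C4 = 2.
1 is placed in column 1, so R1C1 = 3.
Column 2 now contains 3, which forces R1C2 = 1.
Column 3 now contains 1, so R1C3 = 2.
Row 3 already has 1; hence R3C2 = 4.
Row 4 now contains 2; hence R4C3 = 4.
Filled in: 3 1 2 4 / 4 2 3 1 / 2 4 1 3 / 1 3 4 2.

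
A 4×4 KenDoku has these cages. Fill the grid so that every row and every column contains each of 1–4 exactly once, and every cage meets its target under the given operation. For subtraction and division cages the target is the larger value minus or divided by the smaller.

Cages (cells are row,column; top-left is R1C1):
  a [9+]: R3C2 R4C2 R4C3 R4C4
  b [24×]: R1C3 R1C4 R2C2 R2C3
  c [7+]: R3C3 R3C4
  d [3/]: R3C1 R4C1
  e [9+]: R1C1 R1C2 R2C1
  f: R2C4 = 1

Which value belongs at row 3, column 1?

1

Cage f is given, which forces R2C4 = 1.
The 4 cells of cage b must have product 24, which forces R1C3 = 1.
Cage a has sum 9; hence R4C2 = 1.
Cage d needs two cells with quotient 3, which forces R3C1 = 1.
Row 4 now contains 1, leaving R4C1 = 3.
Cage e has sum 9, which forces R1C2 = 3.
The 4 cells of cage a must have sum 9; hence R3C2 = 2.
The 4 cells of cage b must have product 24, leaving R1C4 = 2.
Column 2 already has 2; hence R2C2 = 4.
The 4 cells of cage b must have product 24; hence R2C3 = 3.
3 is placed in column 3, leaving R3C3 = 4.
Row 3 already has 4, so R3C4 = 3.
Column 3 already has 4, which forces R4C3 = 2.
Column 4 now contains 2, leaving R4C4 = 4.
Row 1 already has 2; hence R1C1 = 4.
Row 2 now contains 4, leaving R2C1 = 2.
Completed grid: 4 3 1 2 / 2 4 3 1 / 1 2 4 3 / 3 1 2 4.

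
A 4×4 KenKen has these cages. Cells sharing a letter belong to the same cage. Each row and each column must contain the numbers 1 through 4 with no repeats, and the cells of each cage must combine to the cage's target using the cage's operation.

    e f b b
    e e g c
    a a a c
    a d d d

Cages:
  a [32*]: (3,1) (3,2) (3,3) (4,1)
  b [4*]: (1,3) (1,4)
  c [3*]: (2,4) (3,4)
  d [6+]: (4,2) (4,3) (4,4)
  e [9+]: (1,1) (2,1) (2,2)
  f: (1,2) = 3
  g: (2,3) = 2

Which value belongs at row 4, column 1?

Cage f is a single given cell, which forces (1,2) = 3.
G is a freebie, which forces (2,3) = 2.
Cage a needs product 32, which forces (4,1) = 4.
Column 1 already has 4, which forces (1,1) = 2.
Cage e needs sum 9; hence (2,1) = 3.
Row 2 already has 2, which forces (2,2) = 4.
Row 2 now contains 3, so (2,4) = 1.
Column 1 now contains 2, which forces (3,1) = 1.
1 is placed in row 3, leaving (3,2) = 2.
1 is placed in row 3; hence (3,3) = 4.
1 is placed in column 4; hence (3,4) = 3.
Column 2 now contains 2; hence (4,2) = 1.
Row 4 now contains 1, which forces (4,3) = 3.
Column 4 now contains 3; hence (4,4) = 2.
4 is placed in column 3; hence (1,3) = 1.
1 is placed in column 4, so (1,4) = 4.
Filled in: 2 3 1 4 / 3 4 2 1 / 1 2 4 3 / 4 1 3 2.

4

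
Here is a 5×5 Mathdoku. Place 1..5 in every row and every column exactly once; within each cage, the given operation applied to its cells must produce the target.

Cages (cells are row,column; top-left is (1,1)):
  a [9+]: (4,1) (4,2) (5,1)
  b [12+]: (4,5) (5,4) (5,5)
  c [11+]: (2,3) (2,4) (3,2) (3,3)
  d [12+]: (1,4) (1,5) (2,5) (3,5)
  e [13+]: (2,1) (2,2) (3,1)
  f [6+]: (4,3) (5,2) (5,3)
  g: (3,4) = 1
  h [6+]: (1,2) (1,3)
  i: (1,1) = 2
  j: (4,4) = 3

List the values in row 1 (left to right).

2 1 5 4 3

Cage i is a single given cell; hence (1,1) = 2.
G is a freebie, which forces (3,4) = 1.
J is a freebie; hence (4,4) = 3.
Row 1 needs a 3, and only (1,5) is open for it.
Cage d has sum 12, which forces (1,4) = 4.
Cage d has sum 12, which forces (2,5) = 1.
Cage d needs sum 12, leaving (3,5) = 4.
Cage b needs sum 12, so (4,5) = 5.
Cage b needs sum 12; hence (5,4) = 5.
Column 5 now contains 3, so (5,5) = 2.
The 3 cells of cage e must have sum 13, so (2,1) = 3.
The 3 cells of cage e must have sum 13; hence (2,2) = 5.
The 4 cells of cage c must have sum 11; hence (2,3) = 4.
Column 4 already has 5, so (2,4) = 2.
Row 3 now contains 4, so (3,1) = 5.
Column 1 now contains 3, leaving (5,1) = 4.
Column 2 now contains 5, which forces (1,2) = 1.
Cage h's pair has sum 6; hence (1,3) = 5.
4 is placed in column 1, which forces (4,1) = 1.
The 3 cells of cage a must have sum 9, which forces (4,2) = 4.
Cage f has sum 6, which forces (4,3) = 2.
Column 2 now contains 1; hence (5,2) = 3.
Row 5 already has 3, which forces (5,3) = 1.
Column 2 now contains 3; hence (3,2) = 2.
2 is placed in column 3, leaving (3,3) = 3.
Completed grid: 2 1 5 4 3 / 3 5 4 2 1 / 5 2 3 1 4 / 1 4 2 3 5 / 4 3 1 5 2.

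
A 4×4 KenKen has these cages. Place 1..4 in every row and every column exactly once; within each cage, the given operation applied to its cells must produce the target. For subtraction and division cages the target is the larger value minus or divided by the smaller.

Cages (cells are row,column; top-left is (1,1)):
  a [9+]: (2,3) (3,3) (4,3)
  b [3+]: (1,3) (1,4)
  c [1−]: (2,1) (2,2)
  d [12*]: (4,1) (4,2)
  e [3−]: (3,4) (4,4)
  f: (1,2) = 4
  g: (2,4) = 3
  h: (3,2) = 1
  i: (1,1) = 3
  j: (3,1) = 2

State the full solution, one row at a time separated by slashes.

Cage i is given, so (1,1) = 3.
Cage f is a single given cell, leaving (1,2) = 4.
Cage g is a single given cell; hence (2,4) = 3.
Cage j is given, so (3,1) = 2.
H is a freebie; hence (3,2) = 1.
Row 3 now contains 1, which forces (3,4) = 4.
Column 1 now contains 3, leaving (4,1) = 4.
Column 2 already has 4; hence (4,2) = 3.
Row 4 now contains 3, so (4,3) = 2.
4 is placed in column 4; hence (4,4) = 1.
Column 3 now contains 2, which forces (1,3) = 1.
1 is placed in column 4, so (1,4) = 2.
Column 1 already has 4; hence (2,1) = 1.
Column 2 already has 1, which forces (2,2) = 2.
Column 3 now contains 2; hence (2,3) = 4.
Row 3 now contains 4, which forces (3,3) = 3.

3 4 1 2 / 1 2 4 3 / 2 1 3 4 / 4 3 2 1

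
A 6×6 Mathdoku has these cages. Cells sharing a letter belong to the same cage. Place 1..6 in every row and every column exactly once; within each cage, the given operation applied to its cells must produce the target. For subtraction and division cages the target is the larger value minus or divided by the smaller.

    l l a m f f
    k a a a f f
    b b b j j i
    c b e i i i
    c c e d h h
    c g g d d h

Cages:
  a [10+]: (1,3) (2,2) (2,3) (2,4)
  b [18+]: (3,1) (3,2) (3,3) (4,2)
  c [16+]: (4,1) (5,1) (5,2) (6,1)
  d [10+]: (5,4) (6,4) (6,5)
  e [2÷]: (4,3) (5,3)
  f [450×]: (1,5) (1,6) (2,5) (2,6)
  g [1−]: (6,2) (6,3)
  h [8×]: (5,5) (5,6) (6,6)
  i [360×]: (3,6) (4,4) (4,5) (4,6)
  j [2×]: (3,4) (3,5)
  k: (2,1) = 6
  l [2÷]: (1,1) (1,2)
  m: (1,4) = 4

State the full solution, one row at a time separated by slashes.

Cage m is a single given cell; hence (1,4) = 4.
K is a freebie, leaving (2,1) = 6.
The 4 cells of cage a must have sum 10, so (1,3) = 3.
(3,5) and (6,5) in column 5 are {1, 2}, leaving (5,5) = 4.
The 4 cells of cage c must have sum 16, which forces (5,2) = 6.
The 4 cells of cage b must have sum 18, so (3,3) = 6.
The only place for 6 in row 6 is (6,4).
Cage d has sum 10, so (5,4) = 3.
The 3 cells of cage d must have sum 10; hence (6,5) = 1.
Row 6 already has 1, leaving (6,6) = 2.
Cage j needs two cells with product 2; hence (3,4) = 1.
Column 5 now contains 1; hence (3,5) = 2.
3 is placed in column 4, so (4,4) = 5.
3 is placed in row 5, which forces (5,1) = 5.
2 is placed in column 6, which forces (5,6) = 1.
1 is placed in column 4, leaving (2,4) = 2.
Cage b has sum 18; hence (3,2) = 5.
Row 5 already has 1, which forces (5,3) = 2.
Row 4 needs a 2, and only (4,1) is open for it.
Column 1 now contains 2; hence (1,1) = 1.
The two cells of cage l must have quotient 2, so (1,2) = 2.
Cage c needs sum 16, which forces (6,1) = 3.
Row 6 already has 3, which forces (6,2) = 4.
Row 6 already has 4, so (6,3) = 5.
Column 2 now contains 4, which forces (2,2) = 1.
Cage a needs sum 10, so (2,3) = 4.
3 is placed in column 1, leaving (3,1) = 4.
Row 3 now contains 4, so (3,6) = 3.
Column 2 now contains 4, leaving (4,2) = 3.
4 is placed in column 3, which forces (4,3) = 1.
Row 4 already has 3, leaving (4,5) = 6.
6 is placed in row 4; hence (4,6) = 4.
Column 5 already has 6, which forces (1,5) = 5.
Cage f needs product 450, so (1,6) = 6.
The 4 cells of cage f must have product 450, which forces (2,5) = 3.
Column 6 now contains 3, so (2,6) = 5.

1 2 3 4 5 6 / 6 1 4 2 3 5 / 4 5 6 1 2 3 / 2 3 1 5 6 4 / 5 6 2 3 4 1 / 3 4 5 6 1 2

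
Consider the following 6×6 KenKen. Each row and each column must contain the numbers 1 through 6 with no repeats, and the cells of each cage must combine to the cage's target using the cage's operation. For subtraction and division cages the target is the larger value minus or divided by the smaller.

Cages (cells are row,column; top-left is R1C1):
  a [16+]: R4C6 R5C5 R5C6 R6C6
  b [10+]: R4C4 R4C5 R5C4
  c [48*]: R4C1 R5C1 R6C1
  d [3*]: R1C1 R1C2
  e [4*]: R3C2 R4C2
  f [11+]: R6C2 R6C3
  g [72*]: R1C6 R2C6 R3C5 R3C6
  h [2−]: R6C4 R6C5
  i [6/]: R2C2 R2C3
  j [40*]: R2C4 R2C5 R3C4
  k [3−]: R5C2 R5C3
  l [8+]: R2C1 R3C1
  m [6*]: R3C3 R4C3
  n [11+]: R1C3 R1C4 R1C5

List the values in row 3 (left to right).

5 4 3 2 6 1

The only place for 1 in column 1 is R1C1.
Row 1 now contains 1, which forces R1C2 = 3.
Row 1 needs a 6, and only R1C6 is open for it.
Column 2 needs a 2, and only R5C2 is open for it.
Cage k needs two cells with difference 3; hence R5C3 = 5.
5 is placed in column 3, which forces R6C3 = 6.
Cage i's pair has quotient 6, leaving R2C2 = 6.
Column 3 now contains 6, so R2C3 = 1.
Row 6 now contains 6; hence R6C2 = 5.
Cage a has sum 16, leaving R4C6 = 5.
Column 3 needs a 4, and only R1C3 is open for it.
In column 4, 6 can only go at R4C4, so R4C4 = 6.
The 3 cells of cage c must have product 48, leaving R5C1 = 6.
Row 5 already has 6; hence R5C5 = 4.
The 4 cells of cage a must have sum 16, so R5C6 = 3.
The 4 cells of cage a must have sum 16, which forces R6C6 = 4.
Column 6 already has 4, so R2C6 = 2.
Cage g has product 72, which forces R3C5 = 6.
Column 6 already has 4, leaving R3C6 = 1.
Cage c has product 48, so R4C1 = 4.
4 is placed in row 4, leaving R4C2 = 1.
Cage b has sum 10, so R4C5 = 3.
Row 5 already has 3, so R5C4 = 1.
Row 6 now contains 4, leaving R6C1 = 2.
Column 4 already has 1, which forces R6C4 = 3.
Column 5 now contains 3, leaving R6C5 = 1.
Cage j has product 40, leaving R2C4 = 4.
2 is placed in row 2; hence R2C5 = 5.
Row 3 now contains 1, leaving R3C2 = 4.
Cage m's pair has product 6, which forces R3C3 = 3.
Cage j has product 40; hence R3C4 = 2.
Row 4 now contains 3; hence R4C3 = 2.
2 is placed in column 4, leaving R1C4 = 5.
Column 5 already has 5, so R1C5 = 2.
Row 2 now contains 5; hence R2C1 = 3.
Row 3 already has 3, which forces R3C1 = 5.
Filled in: 1 3 4 5 2 6 / 3 6 1 4 5 2 / 5 4 3 2 6 1 / 4 1 2 6 3 5 / 6 2 5 1 4 3 / 2 5 6 3 1 4.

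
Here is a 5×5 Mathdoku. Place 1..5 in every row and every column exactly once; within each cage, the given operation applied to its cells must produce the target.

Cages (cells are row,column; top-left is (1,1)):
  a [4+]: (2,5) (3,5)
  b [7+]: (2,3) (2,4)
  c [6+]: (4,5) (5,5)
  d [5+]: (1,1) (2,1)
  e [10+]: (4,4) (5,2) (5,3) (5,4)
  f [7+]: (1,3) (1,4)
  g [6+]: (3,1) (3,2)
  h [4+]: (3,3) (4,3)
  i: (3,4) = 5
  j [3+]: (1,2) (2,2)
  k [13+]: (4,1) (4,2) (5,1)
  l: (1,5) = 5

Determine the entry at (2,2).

1

Cage l is a single given cell, so (1,5) = 5.
I is a freebie, so (3,4) = 5.
The only place for 5 in row 2 is (2,3).
Cage b's pair has sum 7, which forces (2,4) = 2.
Cage j's pair has sum 3, which forces (1,2) = 2.
2 is placed in row 2, which forces (2,2) = 1.
Row 2 already has 1; hence (2,5) = 3.
Column 2 already has 2, which forces (3,2) = 4.
Column 5 already has 3; hence (3,5) = 1.
Column 2 already has 4; hence (4,2) = 5.
5 is placed in column 2, leaving (5,2) = 3.
Cage d needs two cells with sum 5; hence (1,1) = 1.
Row 2 now contains 3, so (2,1) = 4.
Row 3 already has 4, which forces (3,1) = 2.
Row 3 now contains 1, which forces (3,3) = 3.
Row 4 already has 5; hence (4,1) = 3.
Cage h's pair has sum 4, so (4,3) = 1.
1 is placed in row 4, leaving (4,4) = 4.
Row 4 already has 4, leaving (4,5) = 2.
Cage k has sum 13, leaving (5,1) = 5.
Cage e needs sum 10, leaving (5,3) = 2.
4 is placed in column 4, leaving (5,4) = 1.
Column 5 already has 2; hence (5,5) = 4.
3 is placed in column 3, so (1,3) = 4.
4 is placed in column 4, leaving (1,4) = 3.
The full grid is 1 2 4 3 5 / 4 1 5 2 3 / 2 4 3 5 1 / 3 5 1 4 2 / 5 3 2 1 4.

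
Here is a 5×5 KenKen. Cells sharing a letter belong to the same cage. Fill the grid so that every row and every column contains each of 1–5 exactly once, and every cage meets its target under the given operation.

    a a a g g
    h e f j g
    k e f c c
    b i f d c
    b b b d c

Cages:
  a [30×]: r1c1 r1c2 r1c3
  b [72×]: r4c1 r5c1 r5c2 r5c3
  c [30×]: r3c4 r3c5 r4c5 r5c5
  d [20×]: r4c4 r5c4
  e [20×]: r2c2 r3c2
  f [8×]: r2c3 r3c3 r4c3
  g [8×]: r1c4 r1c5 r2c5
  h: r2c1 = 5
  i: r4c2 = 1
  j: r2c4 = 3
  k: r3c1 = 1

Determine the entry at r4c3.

2

Cage h is a single given cell, so r2c1 = 5.
5 is placed in row 2, leaving r2c2 = 4.
Cage j is a single given cell, leaving r2c4 = 3.
Cage k is a single given cell, leaving r3c1 = 1.
Column 2 now contains 4; hence r3c2 = 5.
Row 3 now contains 5, leaving r3c4 = 2.
Row 3 already has 2, so r3c5 = 3.
Cage b has product 72, leaving r4c1 = 3.
Cage i is a single given cell, which forces r4c2 = 1.
3 is placed in column 1, so r1c1 = 2.
The 3 cells of cage a must have product 30, so r1c2 = 3.
Cage a has product 30, so r1c3 = 5.
Cage f needs product 8, leaving r2c3 = 1.
1 is placed in row 2, so r2c5 = 2.
Row 3 already has 2, so r3c3 = 4.
Cage f has product 8, leaving r4c3 = 2.
The 4 cells of cage c must have product 30, leaving r4c5 = 5.
Column 1 already has 2, so r5c1 = 4.
Column 2 now contains 3, so r5c2 = 2.
Column 3 now contains 2; hence r5c3 = 3.
Row 5 now contains 4, leaving r5c4 = 5.
The 4 cells of cage c must have product 30, leaving r5c5 = 1.
The 3 cells of cage g must have product 8; hence r1c4 = 1.
1 is placed in column 5; hence r1c5 = 4.
5 is placed in row 4, so r4c4 = 4.
Filled in: 2 3 5 1 4 / 5 4 1 3 2 / 1 5 4 2 3 / 3 1 2 4 5 / 4 2 3 5 1.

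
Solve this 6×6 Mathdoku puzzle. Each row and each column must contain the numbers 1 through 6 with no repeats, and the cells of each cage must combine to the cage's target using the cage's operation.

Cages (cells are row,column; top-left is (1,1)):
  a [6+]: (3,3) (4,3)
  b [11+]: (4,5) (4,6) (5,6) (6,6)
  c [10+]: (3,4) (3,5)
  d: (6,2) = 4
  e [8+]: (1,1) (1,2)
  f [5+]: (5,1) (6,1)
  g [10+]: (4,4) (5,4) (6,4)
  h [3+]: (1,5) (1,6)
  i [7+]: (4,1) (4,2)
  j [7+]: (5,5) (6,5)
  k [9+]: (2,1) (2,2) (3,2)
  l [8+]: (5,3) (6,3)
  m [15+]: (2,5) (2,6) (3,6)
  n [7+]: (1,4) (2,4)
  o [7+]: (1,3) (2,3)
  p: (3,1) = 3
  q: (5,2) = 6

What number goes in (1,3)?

P is a freebie, leaving (3,1) = 3.
Cage q is a single given cell, so (5,2) = 6.
Cage d is a single given cell, leaving (6,2) = 4.
Cage f needs two cells with sum 5, leaving (5,1) = 4.
The two cells of cage f must have sum 5, leaving (6,1) = 1.
Column 5 needs a 3, and only (4,5) is open for it.
The two cells of cage e must have sum 8; hence (1,1) = 5.
{1, 2} are confined to (1,5) and (1,6) in row 1, so (1,2) = 3.
{4, 6} are confined to (3,4) and (3,5) in row 3, which forces (3,6) = 5.
Cage b has sum 11, which forces (4,6) = 4.
The 4 cells of cage b must have sum 11; hence (5,6) = 1.
Cage b has sum 11, which forces (6,6) = 3.
Cage h's pair has sum 3, which forces (1,5) = 1.
1 is placed in column 6; hence (1,6) = 2.
Cage m has sum 15; hence (2,5) = 4.
4 is placed in column 6, so (2,6) = 6.
Cage a's pair has sum 6, which forces (3,3) = 1.
Column 5 now contains 4, which forces (3,5) = 6.
Row 4 already has 4, which forces (4,3) = 5.
The 3 cells of cage g must have sum 10, leaving (5,4) = 3.
5 is placed in column 3, leaving (6,3) = 6.
Column 3 already has 6; hence (1,3) = 4.
The two cells of cage n must have sum 7, leaving (1,4) = 6.
Row 2 now contains 6; hence (2,1) = 2.
Cage k needs sum 9, leaving (2,2) = 5.
1 is placed in column 3, leaving (2,3) = 3.
3 is placed in column 4, which forces (2,4) = 1.
Row 3 now contains 1; hence (3,2) = 2.
Row 3 already has 6, so (3,4) = 4.
Cage i needs two cells with sum 7; hence (4,1) = 6.
Row 4 already has 5; hence (4,2) = 1.
Cage g has sum 10; hence (4,4) = 2.
Row 5 already has 3, so (5,3) = 2.
Row 5 now contains 2; hence (5,5) = 5.
Cage g needs sum 10, so (6,4) = 5.
5 is placed in column 5, which forces (6,5) = 2.
Filled in: 5 3 4 6 1 2 / 2 5 3 1 4 6 / 3 2 1 4 6 5 / 6 1 5 2 3 4 / 4 6 2 3 5 1 / 1 4 6 5 2 3.

4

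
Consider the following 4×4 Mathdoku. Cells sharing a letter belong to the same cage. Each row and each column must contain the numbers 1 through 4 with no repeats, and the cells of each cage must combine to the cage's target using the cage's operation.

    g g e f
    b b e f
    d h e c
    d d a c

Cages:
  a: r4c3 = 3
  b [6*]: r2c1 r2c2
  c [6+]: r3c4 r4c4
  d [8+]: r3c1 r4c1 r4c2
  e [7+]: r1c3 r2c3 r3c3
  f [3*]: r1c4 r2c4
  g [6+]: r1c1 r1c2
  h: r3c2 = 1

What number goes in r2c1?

2

H is a freebie, so r3c2 = 1.
Cage a is given; hence r4c3 = 3.
In row 1, 3 can only go at r1c4, so r1c4 = 3.
3 is placed in column 4, which forces r2c4 = 1.
Cage e has sum 7, so r1c3 = 1.
In row 2, 4 can only go at r2c3, so r2c3 = 4.
Column 3 now contains 4, so r3c3 = 2.
Row 3 already has 2, so r3c4 = 4.
Column 4 already has 4, leaving r4c4 = 2.
Row 3 already has 2, leaving r3c1 = 3.
Cage d needs sum 8, which forces r4c1 = 1.
Row 4 already has 2, so r4c2 = 4.
Cage g needs two cells with sum 6, so r1c1 = 4.
Column 2 now contains 4, leaving r1c2 = 2.
Column 1 now contains 3, which forces r2c1 = 2.
Cage b needs two cells with product 6, leaving r2c2 = 3.
Completed grid: 4 2 1 3 / 2 3 4 1 / 3 1 2 4 / 1 4 3 2.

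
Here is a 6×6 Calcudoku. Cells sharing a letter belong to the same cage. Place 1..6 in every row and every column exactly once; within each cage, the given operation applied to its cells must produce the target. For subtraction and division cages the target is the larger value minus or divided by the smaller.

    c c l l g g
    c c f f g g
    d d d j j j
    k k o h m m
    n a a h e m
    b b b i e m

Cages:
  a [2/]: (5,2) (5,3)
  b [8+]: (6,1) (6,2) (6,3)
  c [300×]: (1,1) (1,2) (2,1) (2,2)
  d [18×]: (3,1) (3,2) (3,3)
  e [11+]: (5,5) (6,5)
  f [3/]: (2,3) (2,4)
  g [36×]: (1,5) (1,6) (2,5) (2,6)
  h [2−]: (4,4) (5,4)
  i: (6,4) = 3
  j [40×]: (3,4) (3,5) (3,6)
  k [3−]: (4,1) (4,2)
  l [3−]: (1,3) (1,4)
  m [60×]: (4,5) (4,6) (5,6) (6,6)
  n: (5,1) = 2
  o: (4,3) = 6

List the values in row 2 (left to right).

Cage o is given, which forces (4,3) = 6.
Cage n is a single given cell, so (5,1) = 2.
I is a freebie, which forces (6,4) = 3.
The two cells of cage a must have quotient 2, leaving (5,2) = 6.
Cage a needs two cells with quotient 2; hence (5,3) = 3.
6 is placed in row 5, which forces (5,4) = 4.
6 is placed in row 5; hence (5,5) = 5.
Row 5 now contains 5, leaving (5,6) = 1.
Column 5 already has 5, which forces (6,5) = 6.
3 is placed in column 3, leaving (2,3) = 2.
The two cells of cage f must have quotient 3; hence (2,4) = 6.
Cage d has product 18, so (3,1) = 6.
Cage d has product 18; hence (3,2) = 3.
3 is placed in column 3, which forces (3,3) = 1.
Column 4 already has 4, which forces (4,4) = 2.
1 is placed in column 3, so (6,3) = 5.
5 is placed in row 6; hence (6,6) = 4.
5 is placed in column 3, which forces (1,3) = 4.
Cage l needs two cells with difference 3, leaving (1,4) = 1.
The 4 cells of cage g must have product 36, so (1,5) = 2.
The 4 cells of cage g must have product 36, so (1,6) = 6.
The 4 cells of cage g must have product 36, which forces (2,5) = 1.
4 is placed in column 6, so (2,6) = 3.
2 is placed in column 4, leaving (3,4) = 5.
The 3 cells of cage j must have product 40, which forces (3,5) = 4.
The 3 cells of cage j must have product 40, leaving (3,6) = 2.
The 4 cells of cage m must have product 60, leaving (4,5) = 3.
The 4 cells of cage m must have product 60, leaving (4,6) = 5.
5 is placed in row 6, leaving (6,1) = 1.
Cage b needs sum 8, which forces (6,2) = 2.
The 4 cells of cage c must have product 300; hence (1,1) = 3.
4 is placed in row 1, which forces (1,2) = 5.
3 is placed in row 2, leaving (2,1) = 5.
Cage c has product 300, which forces (2,2) = 4.
Column 1 now contains 1, leaving (4,1) = 4.
The two cells of cage k must have difference 3, so (4,2) = 1.
The full grid is 3 5 4 1 2 6 / 5 4 2 6 1 3 / 6 3 1 5 4 2 / 4 1 6 2 3 5 / 2 6 3 4 5 1 / 1 2 5 3 6 4.

5 4 2 6 1 3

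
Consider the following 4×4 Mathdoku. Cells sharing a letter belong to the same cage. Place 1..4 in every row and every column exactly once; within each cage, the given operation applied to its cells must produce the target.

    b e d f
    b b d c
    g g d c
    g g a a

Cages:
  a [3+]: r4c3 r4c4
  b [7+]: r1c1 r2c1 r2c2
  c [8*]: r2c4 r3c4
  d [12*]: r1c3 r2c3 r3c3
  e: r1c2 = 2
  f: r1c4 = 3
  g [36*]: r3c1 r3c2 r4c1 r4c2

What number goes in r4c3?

Cage e is given; hence r1c2 = 2.
Cage f is a single given cell, which forces r1c4 = 3.
Cage b has sum 7; hence r2c1 = 2.
2 is placed in row 2, which forces r2c4 = 4.
Column 4 now contains 4, leaving r3c4 = 2.
Column 4 now contains 2, so r4c4 = 1.
The 3 cells of cage b must have sum 7, so r1c1 = 4.
Row 1 already has 4, leaving r1c3 = 1.
4 is placed in row 2; hence r2c2 = 1.
Column 3 now contains 1; hence r2c3 = 3.
1 is placed in column 2; hence r3c2 = 3.
Column 3 already has 3, so r3c3 = 4.
Column 1 now contains 4; hence r4c1 = 3.
3 is placed in column 2, so r4c2 = 4.
Row 4 now contains 1, leaving r4c3 = 2.
Row 3 now contains 3, leaving r3c1 = 1.
The full grid is 4 2 1 3 / 2 1 3 4 / 1 3 4 2 / 3 4 2 1.

2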